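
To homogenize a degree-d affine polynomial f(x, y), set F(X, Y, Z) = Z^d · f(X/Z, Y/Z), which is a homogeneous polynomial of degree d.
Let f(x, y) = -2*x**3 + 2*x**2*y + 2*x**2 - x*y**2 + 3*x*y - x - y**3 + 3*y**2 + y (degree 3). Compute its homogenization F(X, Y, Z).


F(X, Y, Z) = -2*X**3 + 2*X**2*Y + 2*X**2*Z - X*Y**2 + 3*X*Y*Z - X*Z**2 - Y**3 + 3*Y**2*Z + Y*Z**2

deg(f) = 3.
Substitute x = X/Z, y = Y/Z into f, then multiply by Z^3.
  monomial -2·x^3·y^0 ↦ -2·X^3·Y^0·Z^0.
  monomial 2·x^2·y^1 ↦ 2·X^2·Y^1·Z^0.
  monomial 2·x^2·y^0 ↦ 2·X^2·Y^0·Z^1.
  monomial -1·x^1·y^2 ↦ -1·X^1·Y^2·Z^0.
  monomial 3·x^1·y^1 ↦ 3·X^1·Y^1·Z^1.
  monomial -1·x^1·y^0 ↦ -1·X^1·Y^0·Z^2.
  monomial -1·x^0·y^3 ↦ -1·X^0·Y^3·Z^0.
  monomial 3·x^0·y^2 ↦ 3·X^0·Y^2·Z^1.
  monomial 1·x^0·y^1 ↦ 1·X^0·Y^1·Z^2.
Collecting: F(X, Y, Z) = -2*X**3 + 2*X**2*Y + 2*X**2*Z - X*Y**2 + 3*X*Y*Z - X*Z**2 - Y**3 + 3*Y**2*Z + Y*Z**2.


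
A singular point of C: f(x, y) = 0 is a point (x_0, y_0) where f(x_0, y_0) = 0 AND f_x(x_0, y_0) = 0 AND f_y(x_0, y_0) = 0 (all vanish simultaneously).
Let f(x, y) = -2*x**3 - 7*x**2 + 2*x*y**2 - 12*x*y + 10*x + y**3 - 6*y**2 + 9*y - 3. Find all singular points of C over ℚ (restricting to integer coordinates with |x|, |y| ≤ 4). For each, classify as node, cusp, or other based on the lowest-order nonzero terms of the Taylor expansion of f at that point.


Singular points: {(-1, 3)}; classification: node.

Compute partial derivatives:
  f_x = -6*x**2 - 14*x + 2*y**2 - 12*y + 10.
  f_y = 4*x*y - 12*x + 3*y**2 - 12*y + 9.
Scan x_0 ∈ {−4, ..., 4}. For each x_0, f_y(x_0, y) is a polynomial in y; find its integer roots y ∈ {−4, ..., 4}, then test f_x and f at those candidates.
  x = -4: f_y(-4, y) = 3*y**2 - 28*y + 57; vanishes at y ∈ {3}. (-4, 3): f_x = -48 ≠ 0.
  x = -3: f_y(-3, y) = 3*y**2 - 24*y + 45; vanishes at y ∈ {3}. (-3, 3): f_x = -20 ≠ 0.
  x = -2: f_y(-2, y) = 3*y**2 - 20*y + 33; vanishes at y ∈ {3}. (-2, 3): f_x = -4 ≠ 0.
  x = -1: f_y(-1, y) = 3*y**2 - 16*y + 21; vanishes at y ∈ {3}. (-1, 3): f_x = 0, f = 0 — SINGULAR.
  x = 0: f_y(0, y) = 3*y**2 - 12*y + 9; vanishes at y ∈ {1, 3}. (0, 1): f_x = 0 but f = 1 ≠ 0; (0, 3): f_x = -8 ≠ 0.
  x = 1: f_y(1, y) = 3*y**2 - 8*y - 3; vanishes at y ∈ {3}. (1, 3): f_x = -28 ≠ 0.
  x = 2: f_y(2, y) = 3*y**2 - 4*y - 15; vanishes at y ∈ {3}. (2, 3): f_x = -60 ≠ 0.
  x = 3: f_y(3, y) = 3*y**2 - 27; vanishes at y ∈ {-3, 3}. (3, -3): f_x = -32 ≠ 0; (3, 3): f_x = -104 ≠ 0.
  x = 4: f_y(4, y) = 3*y**2 + 4*y - 39; vanishes at y ∈ {3}. (4, 3): f_x = -160 ≠ 0.
Only singular point on the grid: (-1, 3).
Classify: substitute x = -1 + u, y = 3 + v and expand: f = -2*u**3 - u**2 + 2*u*v**2 + v**3 + v**2.
No constant or linear terms (consistent with a singular point). Quadratic part: -u**2 + v**2. Cubic part: -2*u**3 + 2*u*v**2 + v**3.
The quadratic part v**2 - u**2 = (v − u)(v + u) splits into two distinct linear factors, so there are two distinct tangent lines y − 3 = ±(x − -1) — this is a node (ordinary double point).
Classification: node.


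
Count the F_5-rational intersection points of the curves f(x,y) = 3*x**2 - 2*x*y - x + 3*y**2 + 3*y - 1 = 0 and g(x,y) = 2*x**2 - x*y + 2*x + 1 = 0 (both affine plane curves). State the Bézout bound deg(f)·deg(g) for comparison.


Common zeros: ∅; count = 0; Bézout bound = 4.

deg(f) = 2, deg(g) = 2, so Bézout bound = 4.
Scan x ∈ F_5. For each x, list the y ∈ F_5 with f(x, y) ≡ 0 and those with g(x, y) ≡ 0 (mod 5); the common zeros in that column are the intersection.
  x = 0: f ≡ 0 at y ∈ {1, 3}; g ≡ 0 at y ∈ ∅; common: ∅.
  x = 1: f ≡ 0 at y ∈ {1, 2}; g ≡ 0 at y ∈ {0}; common: ∅.
  x = 2: f ≡ 0 at y ∈ ∅; g ≡ 0 at y ∈ {4}; common: ∅.
  x = 3: f ≡ 0 at y ∈ ∅; g ≡ 0 at y ∈ {0}; common: ∅.
  x = 4: f ≡ 0 at y ∈ {2, 3}; g ≡ 0 at y ∈ {4}; common: ∅.
Collecting: common zeros = ∅, so the count is 0.
Comparison with the Bézout bound: 0 ≤ 4 = deg(f)·deg(g), as expected for curves with no common component (the affine F_5-count falls short of the bound because intersections may lie at infinity, over extension fields, or carry multiplicity).


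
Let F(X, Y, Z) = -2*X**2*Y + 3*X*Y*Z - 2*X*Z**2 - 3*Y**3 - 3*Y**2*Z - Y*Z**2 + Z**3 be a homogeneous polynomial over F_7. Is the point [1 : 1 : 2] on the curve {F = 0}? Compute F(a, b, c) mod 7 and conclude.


F(1,1,2) ≡ 5 (mod 7); P is NOT on the curve.

Evaluate F(1, 1, 2) term-by-term (mod 7).
  -2*X**2*Y ↦ -2·1·1·1 = -2
  3*X*Y*Z ↦ 3·1·1·2 = 6
  -2*X*Z**2 ↦ -2·1·1·4 = -8
  -3*Y**3 ↦ -3·1·1·1 = -3
  -3*Y**2*Z ↦ -3·1·1·2 = -6
  -Y*Z**2 ↦ -1·1·1·4 = -4
  Z**3 ↦ 1·1·1·8 = 8
Sum: F(1, 1, 2) = (-2) + (6) + (-8) + (-3) + (-6) + (-4) + (8) = -9.
Reducing mod 7: -9 ≡ 5 (mod 7).
Since F(a, b, c) ≡ 5 ≠ 0 (mod 7), P does NOT lie on the curve.


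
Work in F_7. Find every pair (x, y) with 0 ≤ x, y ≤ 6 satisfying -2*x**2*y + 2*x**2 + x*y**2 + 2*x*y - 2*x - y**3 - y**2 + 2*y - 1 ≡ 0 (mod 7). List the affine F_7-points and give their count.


Affine F_7-points: {(1, 1), (2, 3), (2, 6), (3, 3), (4, 6), (6, 5)}; count = 6.

For each of the 49 pairs (x, y) ∈ F_7², evaluate f(x, y) mod 7. Record the zeros.
  x = 0: [0↦6, 1↦6, 2↦5, 3↦4, 4↦4, 5↦6, 6↦4]  zeros at y ∈ ∅
  x = 1: [0↦6, 1↦0, 2↦2, 3↦6, 4↦6, 5↦3, 6↦5]  zeros at y ∈ {1}
  x = 2: [0↦3, 1↦1, 2↦2, 3↦0, 4↦3, 5↦5, 6↦0]  zeros at y ∈ {3, 6}
  x = 3: [0↦4, 1↦2, 2↦5, 3↦0, 4↦2, 5↦5, 6↦3]  zeros at y ∈ {3}
  x = 4: [0↦2, 1↦3, 2↦4, 3↦6, 4↦3, 5↦3, 6↦0]  zeros at y ∈ {6}
  x = 5: [0↦4, 1↦4, 2↦6, 3↦4, 4↦6, 5↦6, 6↦5]  zeros at y ∈ ∅
  x = 6: [0↦3, 1↦5, 2↦4, 3↦1, 4↦4, 5↦0, 6↦4]  zeros at y ∈ {5}
Collecting zeros: affine points = {(1, 1), (2, 3), (2, 6), (3, 3), (4, 6), (6, 5)}.
Total count |C(F_7)_aff| = 6.


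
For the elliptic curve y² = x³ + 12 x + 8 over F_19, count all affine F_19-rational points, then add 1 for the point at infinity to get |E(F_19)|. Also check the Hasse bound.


Affine points = {(4, 5), (4, 14), (6, 7), (6, 12), (7, 6), (7, 13), (9, 3), (9, 16), (10, 8), (10, 11), (13, 9), (13, 10)}; affine count = 12; |E(F_19)| = 13.

Discriminant check: Δ ∝ 4a³ + 27b² = 4·12³ + 27·8² = 4·1728 + 27·64 ≡ 14 (mod 19). Nonzero ⇒ E is nonsingular.
For each x ∈ F_19, compute rhs = x³ + 12·x + 8 mod 19, then count y ∈ F_19 with y² ≡ rhs.
  x = 0: rhs = 8, matching y values: none (0 points).
  x = 1: rhs = 2, matching y values: none (0 points).
  x = 2: rhs = 2, matching y values: none (0 points).
  x = 3: rhs = 14, matching y values: none (0 points).
  x = 4: rhs = 6, matching y values: 5, 14 (2 points).
  x = 5: rhs = 3, matching y values: none (0 points).
  x = 6: rhs = 11, matching y values: 7, 12 (2 points).
  x = 7: rhs = 17, matching y values: 6, 13 (2 points).
  x = 8: rhs = 8, matching y values: none (0 points).
  x = 9: rhs = 9, matching y values: 3, 16 (2 points).
  x = 10: rhs = 7, matching y values: 8, 11 (2 points).
  x = 11: rhs = 8, matching y values: none (0 points).
  x = 12: rhs = 18, matching y values: none (0 points).
  x = 13: rhs = 5, matching y values: 9, 10 (2 points).
  x = 14: rhs = 13, matching y values: none (0 points).
  x = 15: rhs = 10, matching y values: none (0 points).
  x = 16: rhs = 2, matching y values: none (0 points).
  x = 17: rhs = 14, matching y values: none (0 points).
  x = 18: rhs = 14, matching y values: none (0 points).
Total affine count: 12.
Full point count |E(F_19)| = 12 + 1 = 13.
Hasse bound: |13 − (19+1)| = |-7| = 7 ≤ 2√19 ≈ 8.7178 ✓.


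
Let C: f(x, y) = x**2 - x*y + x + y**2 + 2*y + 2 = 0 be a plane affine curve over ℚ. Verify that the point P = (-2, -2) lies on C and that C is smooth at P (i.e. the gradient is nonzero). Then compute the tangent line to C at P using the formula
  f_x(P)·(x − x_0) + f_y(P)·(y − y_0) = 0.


Tangent line at P: -x - 2 = 0.

Step 1: f(-2, -2) = 0, so P lies on C.
Step 2: partial derivatives
  f_x(x, y) = 2*x - y + 1, f_y(x, y) = -x + 2*y + 2.
  f_x(P) = -1, f_y(P) = 0 (gradient nonzero, so P is smooth).
Step 3: tangent line at P: -1·(x − -2) + 0·(y − -2) = 0.
Expanding: -x - 2 = 0.


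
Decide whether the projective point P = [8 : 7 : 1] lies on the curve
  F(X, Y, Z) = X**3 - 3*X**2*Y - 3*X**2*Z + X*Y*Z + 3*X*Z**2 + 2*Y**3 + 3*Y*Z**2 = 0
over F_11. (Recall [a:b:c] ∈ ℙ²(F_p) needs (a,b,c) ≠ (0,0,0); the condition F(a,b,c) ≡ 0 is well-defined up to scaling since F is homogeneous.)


F(8,7,1) ≡ 5 (mod 11); P is NOT on the curve.

Evaluate F(8, 7, 1) term-by-term (mod 11).
  X**3 ↦ 1·512·1·1 = 512
  -3*X**2*Y ↦ -3·64·7·1 = -1344
  -3*X**2*Z ↦ -3·64·1·1 = -192
  X*Y*Z ↦ 1·8·7·1 = 56
  3*X*Z**2 ↦ 3·8·1·1 = 24
  2*Y**3 ↦ 2·1·343·1 = 686
  3*Y*Z**2 ↦ 3·1·7·1 = 21
Sum: F(8, 7, 1) = (512) + (-1344) + (-192) + (56) + (24) + (686) + (21) = -237.
Reducing mod 11: -237 ≡ 5 (mod 11).
Since F(a, b, c) ≡ 5 ≠ 0 (mod 11), P does NOT lie on the curve.


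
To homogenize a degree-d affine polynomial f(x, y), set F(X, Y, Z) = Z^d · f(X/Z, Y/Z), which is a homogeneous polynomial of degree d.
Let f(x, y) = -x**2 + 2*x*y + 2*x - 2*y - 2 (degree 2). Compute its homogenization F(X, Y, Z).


F(X, Y, Z) = -X**2 + 2*X*Y + 2*X*Z - 2*Y*Z - 2*Z**2

deg(f) = 2.
Substitute x = X/Z, y = Y/Z into f, then multiply by Z^2.
  monomial -1·x^2·y^0 ↦ -1·X^2·Y^0·Z^0.
  monomial 2·x^1·y^1 ↦ 2·X^1·Y^1·Z^0.
  monomial 2·x^1·y^0 ↦ 2·X^1·Y^0·Z^1.
  monomial -2·x^0·y^1 ↦ -2·X^0·Y^1·Z^1.
  monomial -2·x^0·y^0 ↦ -2·X^0·Y^0·Z^2.
Collecting: F(X, Y, Z) = -X**2 + 2*X*Y + 2*X*Z - 2*Y*Z - 2*Z**2.


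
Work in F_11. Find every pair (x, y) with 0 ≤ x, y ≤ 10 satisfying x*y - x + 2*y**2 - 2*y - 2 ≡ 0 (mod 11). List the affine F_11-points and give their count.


Affine F_11-points: {(0, 4), (0, 8), (1, 7), (1, 10), (6, 3), (6, 6), (7, 5), (7, 9), (9, 0), (9, 2)}; count = 10.

For each of the 121 pairs (x, y) ∈ F_11², evaluate f(x, y) mod 11. Record the zeros.
  x = 0: [0↦9, 1↦9, 2↦2, 3↦10, 4↦0, 5↦5, 6↦3, 7↦5, 8↦0, 9↦10, 10↦2]  zeros at y ∈ {4, 8}
  x = 1: [0↦8, 1↦9, 2↦3, 3↦1, 4↦3, 5↦9, 6↦8, 7↦0, 8↦7, 9↦7, 10↦0]  zeros at y ∈ {7, 10}
  x = 2: [0↦7, 1↦9, 2↦4, 3↦3, 4↦6, 5↦2, 6↦2, 7↦6, 8↦3, 9↦4, 10↦9]  zeros at y ∈ ∅
  x = 3: [0↦6, 1↦9, 2↦5, 3↦5, 4↦9, 5↦6, 6↦7, 7↦1, 8↦10, 9↦1, 10↦7]  zeros at y ∈ ∅
  x = 4: [0↦5, 1↦9, 2↦6, 3↦7, 4↦1, 5↦10, 6↦1, 7↦7, 8↦6, 9↦9, 10↦5]  zeros at y ∈ ∅
  x = 5: [0↦4, 1↦9, 2↦7, 3↦9, 4↦4, 5↦3, 6↦6, 7↦2, 8↦2, 9↦6, 10↦3]  zeros at y ∈ ∅
  x = 6: [0↦3, 1↦9, 2↦8, 3↦0, 4↦7, 5↦7, 6↦0, 7↦8, 8↦9, 9↦3, 10↦1]  zeros at y ∈ {3, 6}
  x = 7: [0↦2, 1↦9, 2↦9, 3↦2, 4↦10, 5↦0, 6↦5, 7↦3, 8↦5, 9↦0, 10↦10]  zeros at y ∈ {5, 9}
  x = 8: [0↦1, 1↦9, 2↦10, 3↦4, 4↦2, 5↦4, 6↦10, 7↦9, 8↦1, 9↦8, 10↦8]  zeros at y ∈ ∅
  x = 9: [0↦0, 1↦9, 2↦0, 3↦6, 4↦5, 5↦8, 6↦4, 7↦4, 8↦8, 9↦5, 10↦6]  zeros at y ∈ {0, 2}
  x = 10: [0↦10, 1↦9, 2↦1, 3↦8, 4↦8, 5↦1, 6↦9, 7↦10, 8↦4, 9↦2, 10↦4]  zeros at y ∈ ∅
Collecting zeros: affine points = {(0, 4), (0, 8), (1, 7), (1, 10), (6, 3), (6, 6), (7, 5), (7, 9), (9, 0), (9, 2)}.
Total count |C(F_11)_aff| = 10.


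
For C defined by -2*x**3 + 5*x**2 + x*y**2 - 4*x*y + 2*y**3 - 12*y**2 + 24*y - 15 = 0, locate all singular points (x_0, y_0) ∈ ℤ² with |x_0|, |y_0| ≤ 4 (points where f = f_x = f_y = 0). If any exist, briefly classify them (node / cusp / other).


Singular points: {(1, 2)}; classification: node.

Compute partial derivatives:
  f_x = -6*x**2 + 10*x + y**2 - 4*y.
  f_y = 2*x*y - 4*x + 6*y**2 - 24*y + 24.
Scan x_0 ∈ {−4, ..., 4}. For each x_0, f_y(x_0, y) is a polynomial in y; find its integer roots y ∈ {−4, ..., 4}, then test f_x and f at those candidates.
  x = -4: f_y(-4, y) = 6*y**2 - 32*y + 40; vanishes at y ∈ {2}. (-4, 2): f_x = -140 ≠ 0.
  x = -3: f_y(-3, y) = 6*y**2 - 30*y + 36; vanishes at y ∈ {2, 3}. (-3, 2): f_x = -88 ≠ 0; (-3, 3): f_x = -87 ≠ 0.
  x = -2: f_y(-2, y) = 6*y**2 - 28*y + 32; vanishes at y ∈ {2}. (-2, 2): f_x = -48 ≠ 0.
  x = -1: f_y(-1, y) = 6*y**2 - 26*y + 28; vanishes at y ∈ {2}. (-1, 2): f_x = -20 ≠ 0.
  x = 0: f_y(0, y) = 6*y**2 - 24*y + 24; vanishes at y ∈ {2}. (0, 2): f_x = -4 ≠ 0.
  x = 1: f_y(1, y) = 6*y**2 - 22*y + 20; vanishes at y ∈ {2}. (1, 2): f_x = 0, f = 0 — SINGULAR.
  x = 2: f_y(2, y) = 6*y**2 - 20*y + 16; vanishes at y ∈ {2}. (2, 2): f_x = -8 ≠ 0.
  x = 3: f_y(3, y) = 6*y**2 - 18*y + 12; vanishes at y ∈ {1, 2}. (3, 1): f_x = -27 ≠ 0; (3, 2): f_x = -28 ≠ 0.
  x = 4: f_y(4, y) = 6*y**2 - 16*y + 8; vanishes at y ∈ {2}. (4, 2): f_x = -60 ≠ 0.
Only singular point on the grid: (1, 2).
Classify: substitute x = 1 + u, y = 2 + v and expand: f = -2*u**3 - u**2 + u*v**2 + 2*v**3 + v**2.
No constant or linear terms (consistent with a singular point). Quadratic part: -u**2 + v**2. Cubic part: -2*u**3 + u*v**2 + 2*v**3.
The quadratic part v**2 - u**2 = (v − u)(v + u) splits into two distinct linear factors, so there are two distinct tangent lines y − 2 = ±(x − 1) — this is a node (ordinary double point).
Classification: node.


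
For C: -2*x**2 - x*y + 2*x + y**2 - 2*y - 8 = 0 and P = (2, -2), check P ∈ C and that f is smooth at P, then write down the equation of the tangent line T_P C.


Tangent line at P: -4*x - 8*y - 8 = 0.

Step 1: f(2, -2) = 0, so P lies on C.
Step 2: partial derivatives
  f_x(x, y) = -4*x - y + 2, f_y(x, y) = -x + 2*y - 2.
  f_x(P) = -4, f_y(P) = -8 (gradient nonzero, so P is smooth).
Step 3: tangent line at P: -4·(x − 2) + -8·(y − -2) = 0.
Expanding: -4*x - 8*y - 8 = 0.


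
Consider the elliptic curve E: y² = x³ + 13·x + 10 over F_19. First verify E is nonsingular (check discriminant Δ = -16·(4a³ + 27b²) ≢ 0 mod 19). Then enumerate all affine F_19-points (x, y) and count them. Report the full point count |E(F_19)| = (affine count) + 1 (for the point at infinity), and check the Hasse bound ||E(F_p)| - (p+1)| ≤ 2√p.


Affine points = {(1, 9), (1, 10), (2, 5), (2, 14), (3, 0), (6, 0), (7, 8), (7, 11), (9, 1), (9, 18), (10, 0), (13, 1), (13, 18), (16, 1), (16, 18)}; affine count = 15; |E(F_19)| = 16.

Discriminant check: Δ ∝ 4a³ + 27b² = 4·13³ + 27·10² = 4·2197 + 27·100 ≡ 12 (mod 19). Nonzero ⇒ E is nonsingular.
For each x ∈ F_19, compute rhs = x³ + 13·x + 10 mod 19, then count y ∈ F_19 with y² ≡ rhs.
  x = 0: rhs = 10, matching y values: none (0 points).
  x = 1: rhs = 5, matching y values: 9, 10 (2 points).
  x = 2: rhs = 6, matching y values: 5, 14 (2 points).
  x = 3: rhs = 0, matching y values: 0 (1 points).
  x = 4: rhs = 12, matching y values: none (0 points).
  x = 5: rhs = 10, matching y values: none (0 points).
  x = 6: rhs = 0, matching y values: 0 (1 points).
  x = 7: rhs = 7, matching y values: 8, 11 (2 points).
  x = 8: rhs = 18, matching y values: none (0 points).
  x = 9: rhs = 1, matching y values: 1, 18 (2 points).
  x = 10: rhs = 0, matching y values: 0 (1 points).
  x = 11: rhs = 2, matching y values: none (0 points).
  x = 12: rhs = 13, matching y values: none (0 points).
  x = 13: rhs = 1, matching y values: 1, 18 (2 points).
  x = 14: rhs = 10, matching y values: none (0 points).
  x = 15: rhs = 8, matching y values: none (0 points).
  x = 16: rhs = 1, matching y values: 1, 18 (2 points).
  x = 17: rhs = 14, matching y values: none (0 points).
  x = 18: rhs = 15, matching y values: none (0 points).
Total affine count: 15.
Full point count |E(F_19)| = 15 + 1 = 16.
Hasse bound: |16 − (19+1)| = |-4| = 4 ≤ 2√19 ≈ 8.7178 ✓.


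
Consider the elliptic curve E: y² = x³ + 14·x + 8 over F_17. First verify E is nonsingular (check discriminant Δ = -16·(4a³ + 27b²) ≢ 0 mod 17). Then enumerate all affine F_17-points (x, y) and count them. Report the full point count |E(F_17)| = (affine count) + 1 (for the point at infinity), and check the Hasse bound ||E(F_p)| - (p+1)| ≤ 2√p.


Affine points = {(0, 5), (0, 12), (3, 3), (3, 14), (4, 3), (4, 14), (5, 4), (5, 13), (6, 6), (6, 11), (9, 8), (9, 9), (10, 3), (10, 14), (12, 0)}; affine count = 15; |E(F_17)| = 16.

Discriminant check: Δ ∝ 4a³ + 27b² = 4·14³ + 27·8² = 4·2744 + 27·64 ≡ 5 (mod 17). Nonzero ⇒ E is nonsingular.
For each x ∈ F_17, compute rhs = x³ + 14·x + 8 mod 17, then count y ∈ F_17 with y² ≡ rhs.
  x = 0: rhs = 8, matching y values: 5, 12 (2 points).
  x = 1: rhs = 6, matching y values: none (0 points).
  x = 2: rhs = 10, matching y values: none (0 points).
  x = 3: rhs = 9, matching y values: 3, 14 (2 points).
  x = 4: rhs = 9, matching y values: 3, 14 (2 points).
  x = 5: rhs = 16, matching y values: 4, 13 (2 points).
  x = 6: rhs = 2, matching y values: 6, 11 (2 points).
  x = 7: rhs = 7, matching y values: none (0 points).
  x = 8: rhs = 3, matching y values: none (0 points).
  x = 9: rhs = 13, matching y values: 8, 9 (2 points).
  x = 10: rhs = 9, matching y values: 3, 14 (2 points).
  x = 11: rhs = 14, matching y values: none (0 points).
  x = 12: rhs = 0, matching y values: 0 (1 points).
  x = 13: rhs = 7, matching y values: none (0 points).
  x = 14: rhs = 7, matching y values: none (0 points).
  x = 15: rhs = 6, matching y values: none (0 points).
  x = 16: rhs = 10, matching y values: none (0 points).
Total affine count: 15.
Full point count |E(F_17)| = 15 + 1 = 16.
Hasse bound: |16 − (17+1)| = |-2| = 2 ≤ 2√17 ≈ 8.2462 ✓.


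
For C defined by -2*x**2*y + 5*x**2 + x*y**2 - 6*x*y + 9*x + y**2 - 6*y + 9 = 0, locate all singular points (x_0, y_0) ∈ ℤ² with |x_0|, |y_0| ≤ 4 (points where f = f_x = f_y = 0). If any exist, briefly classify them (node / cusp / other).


Singular points: {(0, 3)}; classification: node.

Compute partial derivatives:
  f_x = -4*x*y + 10*x + y**2 - 6*y + 9.
  f_y = -2*x**2 + 2*x*y - 6*x + 2*y - 6.
Scan x_0 ∈ {−4, ..., 4}. For each x_0, f_y(x_0, y) is a polynomial in y; find its integer roots y ∈ {−4, ..., 4}, then test f_x and f at those candidates.
  x = -4: f_y(-4, y) = -6*y - 14; no integer root y with |y| ≤ 4.
  x = -3: f_y(-3, y) = -4*y - 6; no integer root y with |y| ≤ 4.
  x = -2: f_y(-2, y) = -2*y - 2; vanishes at y ∈ {-1}. (-2, -1): f_x = -12 ≠ 0.
  x = -1: f_y(-1, y) = -2; no integer root y with |y| ≤ 4.
  x = 0: f_y(0, y) = 2*y - 6; vanishes at y ∈ {3}. (0, 3): f_x = 0, f = 0 — SINGULAR.
  x = 1: f_y(1, y) = 4*y - 14; no integer root y with |y| ≤ 4.
  x = 2: f_y(2, y) = 6*y - 26; no integer root y with |y| ≤ 4.
  x = 3: f_y(3, y) = 8*y - 42; no integer root y with |y| ≤ 4.
  x = 4: f_y(4, y) = 10*y - 62; no integer root y with |y| ≤ 4.
Only singular point on the grid: (0, 3).
Classify: substitute x = 0 + u, y = 3 + v and expand: f = -2*u**2*v - u**2 + u*v**2 + v**2.
No constant or linear terms (consistent with a singular point). Quadratic part: -u**2 + v**2. Cubic part: -2*u**2*v + u*v**2.
The quadratic part v**2 - u**2 = (v − u)(v + u) splits into two distinct linear factors, so there are two distinct tangent lines y − 3 = ±(x − 0) — this is a node (ordinary double point).
Classification: node.


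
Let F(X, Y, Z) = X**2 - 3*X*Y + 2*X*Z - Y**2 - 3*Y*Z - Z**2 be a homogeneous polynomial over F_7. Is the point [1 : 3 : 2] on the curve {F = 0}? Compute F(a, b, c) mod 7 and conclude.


F(1,3,2) ≡ 0 (mod 7); P is on the curve.

Evaluate F(1, 3, 2) term-by-term (mod 7).
  X**2 ↦ 1·1·1·1 = 1
  -3*X*Y ↦ -3·1·3·1 = -9
  2*X*Z ↦ 2·1·1·2 = 4
  -Y**2 ↦ -1·1·9·1 = -9
  -3*Y*Z ↦ -3·1·3·2 = -18
  -Z**2 ↦ -1·1·1·4 = -4
Sum: F(1, 3, 2) = (1) + (-9) + (4) + (-9) + (-18) + (-4) = -35.
Reducing mod 7: -35 ≡ 0 (mod 7).
Since F(a, b, c) ≡ 0 (mod 7), P lies on the curve.


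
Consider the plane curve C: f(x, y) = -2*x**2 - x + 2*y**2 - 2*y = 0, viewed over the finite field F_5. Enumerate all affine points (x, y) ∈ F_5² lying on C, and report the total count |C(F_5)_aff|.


Affine F_5-points: {(0, 0), (0, 1), (2, 0), (2, 1)}; count = 4.

For each of the 25 pairs (x, y) ∈ F_5², evaluate f(x, y) mod 5. Record the zeros.
  x = 0: [0↦0, 1↦0, 2↦4, 3↦2, 4↦4]  zeros at y ∈ {0, 1}
  x = 1: [0↦2, 1↦2, 2↦1, 3↦4, 4↦1]  zeros at y ∈ ∅
  x = 2: [0↦0, 1↦0, 2↦4, 3↦2, 4↦4]  zeros at y ∈ {0, 1}
  x = 3: [0↦4, 1↦4, 2↦3, 3↦1, 4↦3]  zeros at y ∈ ∅
  x = 4: [0↦4, 1↦4, 2↦3, 3↦1, 4↦3]  zeros at y ∈ ∅
Collecting zeros: affine points = {(0, 0), (0, 1), (2, 0), (2, 1)}.
Total count |C(F_5)_aff| = 4.


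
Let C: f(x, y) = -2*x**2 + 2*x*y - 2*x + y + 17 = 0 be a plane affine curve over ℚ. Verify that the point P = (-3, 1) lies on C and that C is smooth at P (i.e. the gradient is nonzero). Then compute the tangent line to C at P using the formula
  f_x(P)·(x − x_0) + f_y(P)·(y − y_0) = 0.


Tangent line at P: 12*x - 5*y + 41 = 0.

Step 1: f(-3, 1) = 0, so P lies on C.
Step 2: partial derivatives
  f_x(x, y) = -4*x + 2*y - 2, f_y(x, y) = 2*x + 1.
  f_x(P) = 12, f_y(P) = -5 (gradient nonzero, so P is smooth).
Step 3: tangent line at P: 12·(x − -3) + -5·(y − 1) = 0.
Expanding: 12*x - 5*y + 41 = 0.


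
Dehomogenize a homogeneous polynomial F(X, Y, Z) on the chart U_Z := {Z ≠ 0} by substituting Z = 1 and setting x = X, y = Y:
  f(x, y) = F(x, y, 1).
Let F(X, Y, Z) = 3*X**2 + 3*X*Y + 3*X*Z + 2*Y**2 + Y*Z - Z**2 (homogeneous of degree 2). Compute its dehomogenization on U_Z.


f(x, y) = 3*x**2 + 3*x*y + 3*x + 2*y**2 + y - 1

On U_Z we set Z = 1. Each monomial c·X^i·Y^j·Z^k in F becomes c·x^i·y^j·1^k = c·x^i·y^j.
Substituting Z = 1: F(X, Y, 1) = 3*x**2 + 3*x*y + 3*x + 2*y**2 + y - 1.
Note: deg(f) ≤ deg(F) = 2; strict inequality happens when F is divisible by Z (lost terms).


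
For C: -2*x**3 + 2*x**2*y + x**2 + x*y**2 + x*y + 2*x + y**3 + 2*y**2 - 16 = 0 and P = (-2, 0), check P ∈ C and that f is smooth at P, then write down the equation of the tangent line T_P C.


Tangent line at P: -26*x + 6*y - 52 = 0.

Step 1: f(-2, 0) = 0, so P lies on C.
Step 2: partial derivatives
  f_x(x, y) = -6*x**2 + 4*x*y + 2*x + y**2 + y + 2, f_y(x, y) = 2*x**2 + 2*x*y + x + 3*y**2 + 4*y.
  f_x(P) = -26, f_y(P) = 6 (gradient nonzero, so P is smooth).
Step 3: tangent line at P: -26·(x − -2) + 6·(y − 0) = 0.
Expanding: -26*x + 6*y - 52 = 0.


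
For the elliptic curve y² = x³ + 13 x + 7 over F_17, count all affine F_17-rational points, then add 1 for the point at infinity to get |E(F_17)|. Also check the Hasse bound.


Affine points = {(1, 2), (1, 15), (4, 2), (4, 15), (7, 4), (7, 13), (10, 7), (10, 10), (11, 6), (11, 11), (12, 2), (12, 15), (14, 3), (14, 14)}; affine count = 14; |E(F_17)| = 15.

Discriminant check: Δ ∝ 4a³ + 27b² = 4·13³ + 27·7² = 4·2197 + 27·49 ≡ 13 (mod 17). Nonzero ⇒ E is nonsingular.
For each x ∈ F_17, compute rhs = x³ + 13·x + 7 mod 17, then count y ∈ F_17 with y² ≡ rhs.
  x = 0: rhs = 7, matching y values: none (0 points).
  x = 1: rhs = 4, matching y values: 2, 15 (2 points).
  x = 2: rhs = 7, matching y values: none (0 points).
  x = 3: rhs = 5, matching y values: none (0 points).
  x = 4: rhs = 4, matching y values: 2, 15 (2 points).
  x = 5: rhs = 10, matching y values: none (0 points).
  x = 6: rhs = 12, matching y values: none (0 points).
  x = 7: rhs = 16, matching y values: 4, 13 (2 points).
  x = 8: rhs = 11, matching y values: none (0 points).
  x = 9: rhs = 3, matching y values: none (0 points).
  x = 10: rhs = 15, matching y values: 7, 10 (2 points).
  x = 11: rhs = 2, matching y values: 6, 11 (2 points).
  x = 12: rhs = 4, matching y values: 2, 15 (2 points).
  x = 13: rhs = 10, matching y values: none (0 points).
  x = 14: rhs = 9, matching y values: 3, 14 (2 points).
  x = 15: rhs = 7, matching y values: none (0 points).
  x = 16: rhs = 10, matching y values: none (0 points).
Total affine count: 14.
Full point count |E(F_17)| = 14 + 1 = 15.
Hasse bound: |15 − (17+1)| = |-3| = 3 ≤ 2√17 ≈ 8.2462 ✓.


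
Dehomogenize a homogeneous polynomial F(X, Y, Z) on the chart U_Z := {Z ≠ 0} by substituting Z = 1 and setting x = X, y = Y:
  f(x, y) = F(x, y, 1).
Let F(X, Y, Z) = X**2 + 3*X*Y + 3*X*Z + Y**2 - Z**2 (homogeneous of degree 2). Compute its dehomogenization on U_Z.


f(x, y) = x**2 + 3*x*y + 3*x + y**2 - 1

On U_Z we set Z = 1. Each monomial c·X^i·Y^j·Z^k in F becomes c·x^i·y^j·1^k = c·x^i·y^j.
Substituting Z = 1: F(X, Y, 1) = x**2 + 3*x*y + 3*x + y**2 - 1.
Note: deg(f) ≤ deg(F) = 2; strict inequality happens when F is divisible by Z (lost terms).


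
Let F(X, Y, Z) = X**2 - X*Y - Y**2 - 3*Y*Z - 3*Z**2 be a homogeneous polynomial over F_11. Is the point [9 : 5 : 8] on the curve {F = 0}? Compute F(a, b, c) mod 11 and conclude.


F(9,5,8) ≡ 7 (mod 11); P is NOT on the curve.

Evaluate F(9, 5, 8) term-by-term (mod 11).
  X**2 ↦ 1·81·1·1 = 81
  -X*Y ↦ -1·9·5·1 = -45
  -Y**2 ↦ -1·1·25·1 = -25
  -3*Y*Z ↦ -3·1·5·8 = -120
  -3*Z**2 ↦ -3·1·1·64 = -192
Sum: F(9, 5, 8) = (81) + (-45) + (-25) + (-120) + (-192) = -301.
Reducing mod 11: -301 ≡ 7 (mod 11).
Since F(a, b, c) ≡ 7 ≠ 0 (mod 11), P does NOT lie on the curve.


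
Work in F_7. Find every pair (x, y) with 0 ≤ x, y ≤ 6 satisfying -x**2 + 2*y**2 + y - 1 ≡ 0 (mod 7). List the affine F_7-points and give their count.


Affine F_7-points: {(0, 4), (0, 6), (3, 1), (3, 2), (4, 1), (4, 2)}; count = 6.

For each of the 49 pairs (x, y) ∈ F_7², evaluate f(x, y) mod 7. Record the zeros.
  x = 0: [0↦6, 1↦2, 2↦2, 3↦6, 4↦0, 5↦5, 6↦0]  zeros at y ∈ {4, 6}
  x = 1: [0↦5, 1↦1, 2↦1, 3↦5, 4↦6, 5↦4, 6↦6]  zeros at y ∈ ∅
  x = 2: [0↦2, 1↦5, 2↦5, 3↦2, 4↦3, 5↦1, 6↦3]  zeros at y ∈ ∅
  x = 3: [0↦4, 1↦0, 2↦0, 3↦4, 4↦5, 5↦3, 6↦5]  zeros at y ∈ {1, 2}
  x = 4: [0↦4, 1↦0, 2↦0, 3↦4, 4↦5, 5↦3, 6↦5]  zeros at y ∈ {1, 2}
  x = 5: [0↦2, 1↦5, 2↦5, 3↦2, 4↦3, 5↦1, 6↦3]  zeros at y ∈ ∅
  x = 6: [0↦5, 1↦1, 2↦1, 3↦5, 4↦6, 5↦4, 6↦6]  zeros at y ∈ ∅
Collecting zeros: affine points = {(0, 4), (0, 6), (3, 1), (3, 2), (4, 1), (4, 2)}.
Total count |C(F_7)_aff| = 6.


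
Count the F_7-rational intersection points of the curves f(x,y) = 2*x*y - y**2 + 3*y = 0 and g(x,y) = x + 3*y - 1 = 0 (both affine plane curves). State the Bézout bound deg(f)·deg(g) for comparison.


Common zeros: {(1, 0)}; count = 1; Bézout bound = 2.

deg(f) = 2, deg(g) = 1, so Bézout bound = 2.
Scan x ∈ F_7. For each x, list the y ∈ F_7 with f(x, y) ≡ 0 and those with g(x, y) ≡ 0 (mod 7); the common zeros in that column are the intersection.
  x = 0: f ≡ 0 at y ∈ {0, 3}; g ≡ 0 at y ∈ {5}; common: ∅.
  x = 1: f ≡ 0 at y ∈ {0, 5}; g ≡ 0 at y ∈ {0}; common: {0}.
  x = 2: f ≡ 0 at y ∈ {0}; g ≡ 0 at y ∈ {2}; common: ∅.
  x = 3: f ≡ 0 at y ∈ {0, 2}; g ≡ 0 at y ∈ {4}; common: ∅.
  x = 4: f ≡ 0 at y ∈ {0, 4}; g ≡ 0 at y ∈ {6}; common: ∅.
  x = 5: f ≡ 0 at y ∈ {0, 6}; g ≡ 0 at y ∈ {1}; common: ∅.
  x = 6: f ≡ 0 at y ∈ {0, 1}; g ≡ 0 at y ∈ {3}; common: ∅.
Collecting: common zeros = {(1, 0)}, so the count is 1.
Comparison with the Bézout bound: 1 ≤ 2 = deg(f)·deg(g), as expected for curves with no common component (the affine F_7-count falls short of the bound because intersections may lie at infinity, over extension fields, or carry multiplicity).


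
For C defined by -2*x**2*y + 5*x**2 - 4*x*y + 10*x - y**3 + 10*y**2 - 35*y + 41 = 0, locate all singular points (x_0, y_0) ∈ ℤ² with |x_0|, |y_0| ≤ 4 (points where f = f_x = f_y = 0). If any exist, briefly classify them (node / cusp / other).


Singular points: {(-1, 3)}; classification: node.

Compute partial derivatives:
  f_x = -4*x*y + 10*x - 4*y + 10.
  f_y = -2*x**2 - 4*x - 3*y**2 + 20*y - 35.
Scan x_0 ∈ {−4, ..., 4}. For each x_0, f_y(x_0, y) is a polynomial in y; find its integer roots y ∈ {−4, ..., 4}, then test f_x and f at those candidates.
  x = -4: f_y(-4, y) = -3*y**2 + 20*y - 51; no integer root y with |y| ≤ 4.
  x = -3: f_y(-3, y) = -3*y**2 + 20*y - 41; no integer root y with |y| ≤ 4.
  x = -2: f_y(-2, y) = -3*y**2 + 20*y - 35; no integer root y with |y| ≤ 4.
  x = -1: f_y(-1, y) = -3*y**2 + 20*y - 33; vanishes at y ∈ {3}. (-1, 3): f_x = 0, f = 0 — SINGULAR.
  x = 0: f_y(0, y) = -3*y**2 + 20*y - 35; no integer root y with |y| ≤ 4.
  x = 1: f_y(1, y) = -3*y**2 + 20*y - 41; no integer root y with |y| ≤ 4.
  x = 2: f_y(2, y) = -3*y**2 + 20*y - 51; no integer root y with |y| ≤ 4.
  x = 3: f_y(3, y) = -3*y**2 + 20*y - 65; no integer root y with |y| ≤ 4.
  x = 4: f_y(4, y) = -3*y**2 + 20*y - 83; no integer root y with |y| ≤ 4.
Only singular point on the grid: (-1, 3).
Classify: substitute x = -1 + u, y = 3 + v and expand: f = -2*u**2*v - u**2 - v**3 + v**2.
No constant or linear terms (consistent with a singular point). Quadratic part: -u**2 + v**2. Cubic part: -2*u**2*v - v**3.
The quadratic part v**2 - u**2 = (v − u)(v + u) splits into two distinct linear factors, so there are two distinct tangent lines y − 3 = ±(x − -1) — this is a node (ordinary double point).
Classification: node.


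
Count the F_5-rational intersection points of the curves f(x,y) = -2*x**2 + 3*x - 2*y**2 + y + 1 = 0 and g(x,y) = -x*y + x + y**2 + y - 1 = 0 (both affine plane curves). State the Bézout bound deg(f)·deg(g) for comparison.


Common zeros: {(0, 2)}; count = 1; Bézout bound = 4.

deg(f) = 2, deg(g) = 2, so Bézout bound = 4.
Scan x ∈ F_5. For each x, list the y ∈ F_5 with f(x, y) ≡ 0 and those with g(x, y) ≡ 0 (mod 5); the common zeros in that column are the intersection.
  x = 0: f ≡ 0 at y ∈ {1, 2}; g ≡ 0 at y ∈ {2}; common: {2}.
  x = 1: f ≡ 0 at y ∈ ∅; g ≡ 0 at y ∈ {0}; common: ∅.
  x = 2: f ≡ 0 at y ∈ ∅; g ≡ 0 at y ∈ ∅; common: ∅.
  x = 3: f ≡ 0 at y ∈ ∅; g ≡ 0 at y ∈ {3, 4}; common: ∅.
  x = 4: f ≡ 0 at y ∈ {1, 2}; g ≡ 0 at y ∈ ∅; common: ∅.
Collecting: common zeros = {(0, 2)}, so the count is 1.
Comparison with the Bézout bound: 1 ≤ 4 = deg(f)·deg(g), as expected for curves with no common component (the affine F_5-count falls short of the bound because intersections may lie at infinity, over extension fields, or carry multiplicity).


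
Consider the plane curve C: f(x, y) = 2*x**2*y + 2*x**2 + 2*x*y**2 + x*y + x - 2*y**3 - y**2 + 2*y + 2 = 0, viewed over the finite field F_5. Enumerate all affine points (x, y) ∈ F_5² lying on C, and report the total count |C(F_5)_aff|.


Affine F_5-points: {(0, 3), (1, 0), (1, 3), (2, 1), (2, 4)}; count = 5.

For each of the 25 pairs (x, y) ∈ F_5², evaluate f(x, y) mod 5. Record the zeros.
  x = 0: [0↦2, 1↦1, 2↦1, 3↦0, 4↦1]  zeros at y ∈ {3}
  x = 1: [0↦0, 1↦4, 2↦3, 3↦0, 4↦3]  zeros at y ∈ {0, 3}
  x = 2: [0↦2, 1↦0, 2↦2, 3↦1, 4↦0]  zeros at y ∈ {1, 4}
  x = 3: [0↦3, 1↦4, 2↦3, 3↦3, 4↦2]  zeros at y ∈ ∅
  x = 4: [0↦3, 1↦1, 2↦1, 3↦1, 4↦4]  zeros at y ∈ ∅
Collecting zeros: affine points = {(0, 3), (1, 0), (1, 3), (2, 1), (2, 4)}.
Total count |C(F_5)_aff| = 5.


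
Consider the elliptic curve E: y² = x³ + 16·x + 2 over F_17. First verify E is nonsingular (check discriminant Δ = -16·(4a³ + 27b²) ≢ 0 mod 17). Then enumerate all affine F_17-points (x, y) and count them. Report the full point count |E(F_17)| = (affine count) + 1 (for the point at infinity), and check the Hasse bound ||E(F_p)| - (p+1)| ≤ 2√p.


Affine points = {(0, 6), (0, 11), (1, 6), (1, 11), (2, 5), (2, 12), (3, 3), (3, 14), (6, 5), (6, 12), (7, 7), (7, 10), (8, 8), (8, 9), (9, 5), (9, 12), (11, 8), (11, 9), (12, 1), (12, 16), (15, 8), (15, 9), (16, 6), (16, 11)}; affine count = 24; |E(F_17)| = 25.

Discriminant check: Δ ∝ 4a³ + 27b² = 4·16³ + 27·2² = 4·4096 + 27·4 ≡ 2 (mod 17). Nonzero ⇒ E is nonsingular.
For each x ∈ F_17, compute rhs = x³ + 16·x + 2 mod 17, then count y ∈ F_17 with y² ≡ rhs.
  x = 0: rhs = 2, matching y values: 6, 11 (2 points).
  x = 1: rhs = 2, matching y values: 6, 11 (2 points).
  x = 2: rhs = 8, matching y values: 5, 12 (2 points).
  x = 3: rhs = 9, matching y values: 3, 14 (2 points).
  x = 4: rhs = 11, matching y values: none (0 points).
  x = 5: rhs = 3, matching y values: none (0 points).
  x = 6: rhs = 8, matching y values: 5, 12 (2 points).
  x = 7: rhs = 15, matching y values: 7, 10 (2 points).
  x = 8: rhs = 13, matching y values: 8, 9 (2 points).
  x = 9: rhs = 8, matching y values: 5, 12 (2 points).
  x = 10: rhs = 6, matching y values: none (0 points).
  x = 11: rhs = 13, matching y values: 8, 9 (2 points).
  x = 12: rhs = 1, matching y values: 1, 16 (2 points).
  x = 13: rhs = 10, matching y values: none (0 points).
  x = 14: rhs = 12, matching y values: none (0 points).
  x = 15: rhs = 13, matching y values: 8, 9 (2 points).
  x = 16: rhs = 2, matching y values: 6, 11 (2 points).
Total affine count: 24.
Full point count |E(F_17)| = 24 + 1 = 25.
Hasse bound: |25 − (17+1)| = |7| = 7 ≤ 2√17 ≈ 8.2462 ✓.


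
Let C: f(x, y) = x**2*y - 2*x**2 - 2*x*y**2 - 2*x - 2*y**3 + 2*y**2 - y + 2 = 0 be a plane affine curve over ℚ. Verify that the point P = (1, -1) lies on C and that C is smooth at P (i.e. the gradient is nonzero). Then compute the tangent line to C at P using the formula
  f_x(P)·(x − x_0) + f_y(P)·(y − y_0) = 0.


Tangent line at P: -10*x - 6*y + 4 = 0.

Step 1: f(1, -1) = 0, so P lies on C.
Step 2: partial derivatives
  f_x(x, y) = 2*x*y - 4*x - 2*y**2 - 2, f_y(x, y) = x**2 - 4*x*y - 6*y**2 + 4*y - 1.
  f_x(P) = -10, f_y(P) = -6 (gradient nonzero, so P is smooth).
Step 3: tangent line at P: -10·(x − 1) + -6·(y − -1) = 0.
Expanding: -10*x - 6*y + 4 = 0.


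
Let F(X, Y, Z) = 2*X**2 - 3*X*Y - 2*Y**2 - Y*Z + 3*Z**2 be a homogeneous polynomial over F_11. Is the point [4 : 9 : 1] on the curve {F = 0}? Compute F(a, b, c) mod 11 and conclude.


F(4,9,1) ≡ 9 (mod 11); P is NOT on the curve.

Evaluate F(4, 9, 1) term-by-term (mod 11).
  2*X**2 ↦ 2·16·1·1 = 32
  -3*X*Y ↦ -3·4·9·1 = -108
  -2*Y**2 ↦ -2·1·81·1 = -162
  -Y*Z ↦ -1·1·9·1 = -9
  3*Z**2 ↦ 3·1·1·1 = 3
Sum: F(4, 9, 1) = (32) + (-108) + (-162) + (-9) + (3) = -244.
Reducing mod 11: -244 ≡ 9 (mod 11).
Since F(a, b, c) ≡ 9 ≠ 0 (mod 11), P does NOT lie on the curve.


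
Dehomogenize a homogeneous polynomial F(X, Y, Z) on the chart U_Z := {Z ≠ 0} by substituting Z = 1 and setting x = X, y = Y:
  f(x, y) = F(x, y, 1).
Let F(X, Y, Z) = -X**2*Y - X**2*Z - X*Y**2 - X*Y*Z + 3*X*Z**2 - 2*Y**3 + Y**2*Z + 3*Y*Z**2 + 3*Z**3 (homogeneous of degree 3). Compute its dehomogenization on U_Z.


f(x, y) = -x**2*y - x**2 - x*y**2 - x*y + 3*x - 2*y**3 + y**2 + 3*y + 3

On U_Z we set Z = 1. Each monomial c·X^i·Y^j·Z^k in F becomes c·x^i·y^j·1^k = c·x^i·y^j.
Substituting Z = 1: F(X, Y, 1) = -x**2*y - x**2 - x*y**2 - x*y + 3*x - 2*y**3 + y**2 + 3*y + 3.
Note: deg(f) ≤ deg(F) = 3; strict inequality happens when F is divisible by Z (lost terms).


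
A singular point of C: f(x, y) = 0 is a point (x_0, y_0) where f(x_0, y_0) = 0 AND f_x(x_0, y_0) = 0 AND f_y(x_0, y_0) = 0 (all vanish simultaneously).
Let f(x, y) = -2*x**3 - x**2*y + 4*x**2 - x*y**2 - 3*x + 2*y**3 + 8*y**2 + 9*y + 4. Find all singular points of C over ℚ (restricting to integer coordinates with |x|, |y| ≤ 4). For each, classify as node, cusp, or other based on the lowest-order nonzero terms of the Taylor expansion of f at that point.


Singular points: {(1, -1)}; classification: node.

Compute partial derivatives:
  f_x = -6*x**2 - 2*x*y + 8*x - y**2 - 3.
  f_y = -x**2 - 2*x*y + 6*y**2 + 16*y + 9.
Scan x_0 ∈ {−4, ..., 4}. For each x_0, f_y(x_0, y) is a polynomial in y; find its integer roots y ∈ {−4, ..., 4}, then test f_x and f at those candidates.
  x = -4: f_y(-4, y) = 6*y**2 + 24*y - 7; no integer root y with |y| ≤ 4.
  x = -3: f_y(-3, y) = 6*y**2 + 22*y; vanishes at y ∈ {0}. (-3, 0): f_x = -81 ≠ 0.
  x = -2: f_y(-2, y) = 6*y**2 + 20*y + 5; no integer root y with |y| ≤ 4.
  x = -1: f_y(-1, y) = 6*y**2 + 18*y + 8; no integer root y with |y| ≤ 4.
  x = 0: f_y(0, y) = 6*y**2 + 16*y + 9; no integer root y with |y| ≤ 4.
  x = 1: f_y(1, y) = 6*y**2 + 14*y + 8; vanishes at y ∈ {-1}. (1, -1): f_x = 0, f = 0 — SINGULAR.
  x = 2: f_y(2, y) = 6*y**2 + 12*y + 5; no integer root y with |y| ≤ 4.
  x = 3: f_y(3, y) = 6*y**2 + 10*y; vanishes at y ∈ {0}. (3, 0): f_x = -33 ≠ 0.
  x = 4: f_y(4, y) = 6*y**2 + 8*y - 7; no integer root y with |y| ≤ 4.
Only singular point on the grid: (1, -1).
Classify: substitute x = 1 + u, y = -1 + v and expand: f = -2*u**3 - u**2*v - u**2 - u*v**2 + 2*v**3 + v**2.
No constant or linear terms (consistent with a singular point). Quadratic part: -u**2 + v**2. Cubic part: -2*u**3 - u**2*v - u*v**2 + 2*v**3.
The quadratic part v**2 - u**2 = (v − u)(v + u) splits into two distinct linear factors, so there are two distinct tangent lines y − -1 = ±(x − 1) — this is a node (ordinary double point).
Classification: node.


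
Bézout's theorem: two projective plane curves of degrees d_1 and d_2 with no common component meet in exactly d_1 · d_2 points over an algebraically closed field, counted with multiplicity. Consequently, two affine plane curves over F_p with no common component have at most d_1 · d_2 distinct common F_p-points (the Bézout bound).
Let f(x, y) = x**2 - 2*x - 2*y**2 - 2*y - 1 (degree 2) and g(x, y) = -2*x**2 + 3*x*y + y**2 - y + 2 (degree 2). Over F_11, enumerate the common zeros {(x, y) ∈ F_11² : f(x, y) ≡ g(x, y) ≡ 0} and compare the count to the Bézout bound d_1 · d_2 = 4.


Common zeros: ∅; count = 0; Bézout bound = 4.

deg(f) = 2, deg(g) = 2, so Bézout bound = 4.
Scan x ∈ F_11. For each x, list the y ∈ F_11 with f(x, y) ≡ 0 and those with g(x, y) ≡ 0 (mod 11); the common zeros in that column are the intersection.
  x = 0: f ≡ 0 at y ∈ ∅; g ≡ 0 at y ∈ {5, 7}; common: ∅.
  x = 1: f ≡ 0 at y ∈ ∅; g ≡ 0 at y ∈ {0, 9}; common: ∅.
  x = 2: f ≡ 0 at y ∈ ∅; g ≡ 0 at y ∈ {1, 5}; common: ∅.
  x = 3: f ≡ 0 at y ∈ {3, 7}; g ≡ 0 at y ∈ ∅; common: ∅.
  x = 4: f ≡ 0 at y ∈ {4, 6}; g ≡ 0 at y ∈ ∅; common: ∅.
  x = 5: f ≡ 0 at y ∈ ∅; g ≡ 0 at y ∈ {1, 7}; common: ∅.
  x = 6: f ≡ 0 at y ∈ {2, 8}; g ≡ 0 at y ∈ ∅; common: ∅.
  x = 7: f ≡ 0 at y ∈ {2, 8}; g ≡ 0 at y ∈ {4, 9}; common: ∅.
  x = 8: f ≡ 0 at y ∈ ∅; g ≡ 0 at y ∈ ∅; common: ∅.
  x = 9: f ≡ 0 at y ∈ {4, 6}; g ≡ 0 at y ∈ ∅; common: ∅.
  x = 10: f ≡ 0 at y ∈ {3, 7}; g ≡ 0 at y ∈ {0, 4}; common: ∅.
Collecting: common zeros = ∅, so the count is 0.
Comparison with the Bézout bound: 0 ≤ 4 = deg(f)·deg(g), as expected for curves with no common component (the affine F_11-count falls short of the bound because intersections may lie at infinity, over extension fields, or carry multiplicity).


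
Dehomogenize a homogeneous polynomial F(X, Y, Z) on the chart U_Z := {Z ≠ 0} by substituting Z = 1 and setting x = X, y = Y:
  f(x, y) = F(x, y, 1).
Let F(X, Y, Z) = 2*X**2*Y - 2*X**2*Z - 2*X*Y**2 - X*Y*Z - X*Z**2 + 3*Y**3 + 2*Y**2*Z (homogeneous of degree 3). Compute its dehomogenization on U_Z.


f(x, y) = 2*x**2*y - 2*x**2 - 2*x*y**2 - x*y - x + 3*y**3 + 2*y**2

On U_Z we set Z = 1. Each monomial c·X^i·Y^j·Z^k in F becomes c·x^i·y^j·1^k = c·x^i·y^j.
Substituting Z = 1: F(X, Y, 1) = 2*x**2*y - 2*x**2 - 2*x*y**2 - x*y - x + 3*y**3 + 2*y**2.
Note: deg(f) ≤ deg(F) = 3; strict inequality happens when F is divisible by Z (lost terms).


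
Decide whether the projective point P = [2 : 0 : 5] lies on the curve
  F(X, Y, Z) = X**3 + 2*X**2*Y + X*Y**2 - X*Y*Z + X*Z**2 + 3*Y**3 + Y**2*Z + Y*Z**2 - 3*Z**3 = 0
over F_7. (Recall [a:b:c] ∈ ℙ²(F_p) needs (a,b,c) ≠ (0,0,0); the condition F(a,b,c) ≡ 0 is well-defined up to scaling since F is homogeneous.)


F(2,0,5) ≡ 5 (mod 7); P is NOT on the curve.

Evaluate F(2, 0, 5) term-by-term (mod 7).
  X**3 ↦ 1·8·1·1 = 8
  2*X**2*Y ↦ 2·4·0·1 = 0
  X*Y**2 ↦ 1·2·0·1 = 0
  -X*Y*Z ↦ -1·2·0·5 = 0
  X*Z**2 ↦ 1·2·1·25 = 50
  3*Y**3 ↦ 3·1·0·1 = 0
  Y**2*Z ↦ 1·1·0·5 = 0
  Y*Z**2 ↦ 1·1·0·25 = 0
  -3*Z**3 ↦ -3·1·1·125 = -375
Sum: F(2, 0, 5) = (8) + (0) + (0) + (0) + (50) + (0) + (0) + (0) + (-375) = -317.
Reducing mod 7: -317 ≡ 5 (mod 7).
Since F(a, b, c) ≡ 5 ≠ 0 (mod 7), P does NOT lie on the curve.
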